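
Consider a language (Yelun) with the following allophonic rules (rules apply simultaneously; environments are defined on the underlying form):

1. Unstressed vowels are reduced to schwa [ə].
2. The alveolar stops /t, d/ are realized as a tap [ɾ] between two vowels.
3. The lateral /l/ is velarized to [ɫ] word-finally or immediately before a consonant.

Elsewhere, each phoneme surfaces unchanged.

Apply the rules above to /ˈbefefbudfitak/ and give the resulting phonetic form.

[ˈbefəfbədfəɾək]

/e/ (between /b/ and /f/): rule 1 targets it, but not in an unstressed syllable → unchanged [e].
Rule 1 applies to /e/ (between /f/ and /f/: in an unstressed syllable) → [ə].
/u/ (between /b/ and /d/) occurs in an unstressed syllable → [ə] by rule 1.
/d/ (between /u/ and /f/): rule 2 targets it, but not between two vowels → unchanged [d].
/i/ — between /f/ and /t/, in an unstressed syllable — surfaces as [ə] (rule 1).
/t/ meets the environment for rule 2 (between two vowels) → [ɾ].
/a/ (between /t/ and /k/): in an unstressed syllable, so rule 1 applies → [ə].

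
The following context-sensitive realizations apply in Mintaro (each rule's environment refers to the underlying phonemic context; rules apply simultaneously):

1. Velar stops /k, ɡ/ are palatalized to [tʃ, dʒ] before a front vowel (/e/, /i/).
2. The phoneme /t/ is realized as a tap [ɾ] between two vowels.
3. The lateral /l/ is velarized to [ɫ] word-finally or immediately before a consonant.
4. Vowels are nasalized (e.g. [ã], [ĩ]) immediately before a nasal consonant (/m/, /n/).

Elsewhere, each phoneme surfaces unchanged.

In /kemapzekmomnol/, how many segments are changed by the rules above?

4

Segments that undergo a rule: /k/ → [tʃ] (rule 1); /e/ → [ẽ] (rule 4); /o/ → [õ] (rule 4); /l/ → [ɫ] (rule 3).
All other segments surface unchanged.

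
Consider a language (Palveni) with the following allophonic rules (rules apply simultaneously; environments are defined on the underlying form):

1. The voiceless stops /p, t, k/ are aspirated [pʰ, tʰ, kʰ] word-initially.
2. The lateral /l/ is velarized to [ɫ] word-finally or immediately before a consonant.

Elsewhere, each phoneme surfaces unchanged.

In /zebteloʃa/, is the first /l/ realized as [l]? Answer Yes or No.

/l/ (between /e/ and /o/) is in the target of rule 2 but the environment (word-finally or immediately before a consonant) is not met → [l].
The actual realization is [l], which matches [l].

Yes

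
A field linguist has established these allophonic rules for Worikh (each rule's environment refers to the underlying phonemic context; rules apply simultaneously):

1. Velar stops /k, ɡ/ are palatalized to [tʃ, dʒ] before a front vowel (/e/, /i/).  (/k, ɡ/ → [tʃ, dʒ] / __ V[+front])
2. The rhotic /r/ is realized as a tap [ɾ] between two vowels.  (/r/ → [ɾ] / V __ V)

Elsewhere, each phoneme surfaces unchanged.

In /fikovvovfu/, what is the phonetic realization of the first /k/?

[k]

/k/ (between /i/ and /o/) is in the target of rule 1 but the environment (before a front vowel) is not met → [k].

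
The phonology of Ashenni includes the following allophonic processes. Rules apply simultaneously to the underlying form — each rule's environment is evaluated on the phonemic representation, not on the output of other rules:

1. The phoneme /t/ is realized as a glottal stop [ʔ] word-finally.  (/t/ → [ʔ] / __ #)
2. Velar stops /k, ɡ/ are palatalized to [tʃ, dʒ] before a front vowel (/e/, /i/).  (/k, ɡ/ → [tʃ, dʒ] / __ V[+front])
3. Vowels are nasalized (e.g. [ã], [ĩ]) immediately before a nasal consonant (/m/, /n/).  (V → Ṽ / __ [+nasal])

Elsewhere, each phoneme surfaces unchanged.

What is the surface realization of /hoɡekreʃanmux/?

[hodʒekreʃãnmux]

/h/ — not in any rule's target class → [h].
/o/ (between /h/ and /ɡ/) fails the environment for rule 3, so it stays [o].
/ɡ/ (between /o/ and /e/) occurs before a front vowel → [dʒ] by rule 2.
/e/ (between /ɡ/ and /k/): rule 3 targets it, but not before a nasal consonant → unchanged [e].
/k/ (between /e/ and /r/) fails the environment for rule 2, so it stays [k].
/r/ (between /k/ and /e/): no rule targets it → [r].
/e/ (between /r/ and /ʃ/) is in the target of rule 3 but the environment (before a nasal consonant) is not met → [e].
/ʃ/ — not in any rule's target class → [ʃ].
/a/ (between /ʃ/ and /n/): before a nasal consonant, so rule 3 applies → [ã].
/n/ (between /a/ and /m/): no rule targets it → [n].
/m/ — not in any rule's target class → [m].
/u/ (between /m/ and /x/) fails the environment for rule 3, so it stays [u].
/x/ — not in any rule's target class → [x].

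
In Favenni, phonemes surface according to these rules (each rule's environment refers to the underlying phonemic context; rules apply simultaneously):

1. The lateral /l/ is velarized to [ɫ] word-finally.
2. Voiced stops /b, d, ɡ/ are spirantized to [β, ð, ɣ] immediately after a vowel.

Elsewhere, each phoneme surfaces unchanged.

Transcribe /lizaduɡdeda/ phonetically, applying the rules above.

[lizaðuɣdeða]

/l/ (word-initial) is in the target of rule 1 but the environment (word-finally) is not met → [l].
/i/ — not in any rule's target class → [i].
/z/ — not in any rule's target class → [z].
/a/ stays [a].
/d/ (between /a/ and /u/) occurs immediately after a vowel → [ð] by rule 2.
/u/ (between /d/ and /ɡ/) is unaffected → [u].
Rule 2 applies to /ɡ/ (between /u/ and /d/: immediately after a vowel) → [ɣ].
/d/ (between /ɡ/ and /e/) is in the target of rule 2 but the environment (immediately after a vowel) is not met → [d].
/e/ (between /d/ and /d/): no rule targets it → [e].
/d/ (between /e/ and /a/) occurs immediately after a vowel → [ð] by rule 2.
/a/ — not in any rule's target class → [a].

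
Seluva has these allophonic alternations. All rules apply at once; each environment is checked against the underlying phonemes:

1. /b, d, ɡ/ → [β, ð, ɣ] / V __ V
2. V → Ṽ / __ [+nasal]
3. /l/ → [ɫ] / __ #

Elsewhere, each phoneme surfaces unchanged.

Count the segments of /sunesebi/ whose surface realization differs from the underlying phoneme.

2

Segments that undergo a rule: /u/ → [ũ] (rule 2); /b/ → [β] (rule 1).
All other segments surface unchanged.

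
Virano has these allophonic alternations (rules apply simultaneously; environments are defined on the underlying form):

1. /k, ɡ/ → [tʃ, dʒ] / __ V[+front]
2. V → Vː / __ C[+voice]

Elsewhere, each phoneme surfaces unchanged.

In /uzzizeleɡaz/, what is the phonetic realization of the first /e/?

[eː]

/e/ — between /z/ and /l/, before a voiced consonant — surfaces as [eː] (rule 2).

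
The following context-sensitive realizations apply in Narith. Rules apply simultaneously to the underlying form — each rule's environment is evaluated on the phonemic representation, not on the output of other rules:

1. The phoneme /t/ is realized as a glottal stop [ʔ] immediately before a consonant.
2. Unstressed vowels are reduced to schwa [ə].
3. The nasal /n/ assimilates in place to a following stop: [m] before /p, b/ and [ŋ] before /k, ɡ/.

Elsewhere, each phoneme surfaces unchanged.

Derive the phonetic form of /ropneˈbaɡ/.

[rəpnəˈbaɡ]

/r/ (word-initial): no rule targets it → [r].
/o/ (between /r/ and /p/): in an unstressed syllable, so rule 2 applies → [ə].
/p/ (between /o/ and /n/): no rule targets it → [p].
/n/ — between /p/ and /e/; rule 3 does not apply here → [n].
Rule 2 applies to /e/ (between /n/ and /b/: in an unstressed syllable) → [ə].
/b/ (between /e/ and /a/) is unaffected → [b].
/a/ — between /b/ and /ɡ/; rule 2 does not apply here → [a].
/ɡ/ (word-final) is unaffected → [ɡ].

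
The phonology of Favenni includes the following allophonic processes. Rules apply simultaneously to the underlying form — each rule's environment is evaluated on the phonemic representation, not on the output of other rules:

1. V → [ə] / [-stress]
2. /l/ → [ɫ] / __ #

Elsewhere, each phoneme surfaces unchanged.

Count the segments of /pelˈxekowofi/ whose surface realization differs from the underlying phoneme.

4

Segments that undergo a rule: /e/ → [ə] (rule 1); /o/ → [ə] (rule 1); /o/ → [ə] (rule 1); /i/ → [ə] (rule 1).
All other segments surface unchanged.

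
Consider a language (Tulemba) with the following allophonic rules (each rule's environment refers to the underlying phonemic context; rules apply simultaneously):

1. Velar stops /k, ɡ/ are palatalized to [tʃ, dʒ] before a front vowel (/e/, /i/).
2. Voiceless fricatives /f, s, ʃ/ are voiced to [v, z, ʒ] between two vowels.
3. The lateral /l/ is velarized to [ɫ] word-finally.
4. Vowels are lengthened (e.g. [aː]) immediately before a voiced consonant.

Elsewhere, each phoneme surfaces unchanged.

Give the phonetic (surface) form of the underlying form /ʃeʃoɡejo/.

/ʃ/ (word-initial) is in the target of rule 2 but the environment (between two vowels) is not met → [ʃ].
/e/ (between /ʃ/ and /ʃ/): rule 4 targets it, but not before a voiced consonant → unchanged [e].
Rule 2 applies to /ʃ/ (between /e/ and /o/: between two vowels) → [ʒ].
Rule 4 applies to /o/ (between /ʃ/ and /ɡ/: before a voiced consonant) → [oː].
/ɡ/ (between /o/ and /e/): before a front vowel, so rule 1 applies → [dʒ].
/e/ (between /ɡ/ and /j/): before a voiced consonant, so rule 4 applies → [eː].
/j/ — not in any rule's target class → [j].
/o/ (word-final): rule 4 targets it, but not before a voiced consonant → unchanged [o].

[ʃeʒoːdʒeːjo]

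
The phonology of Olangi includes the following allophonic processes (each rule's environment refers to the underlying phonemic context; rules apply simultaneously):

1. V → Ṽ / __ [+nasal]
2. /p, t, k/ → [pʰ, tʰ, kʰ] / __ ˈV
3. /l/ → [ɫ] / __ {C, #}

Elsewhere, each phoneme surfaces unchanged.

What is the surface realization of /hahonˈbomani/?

[hahõnˈbõmãni]

/a/ (between /h/ and /h/) fails the environment for rule 1, so it stays [a].
/o/ meets the environment for rule 1 (before a nasal consonant) → [õ].
Rule 1 applies to /o/ (between /b/ and /m/: before a nasal consonant) → [õ].
/a/ — between /m/ and /n/, before a nasal consonant — surfaces as [ã] (rule 1).
/i/ (word-final): rule 1 targets it, but not before a nasal consonant → unchanged [i].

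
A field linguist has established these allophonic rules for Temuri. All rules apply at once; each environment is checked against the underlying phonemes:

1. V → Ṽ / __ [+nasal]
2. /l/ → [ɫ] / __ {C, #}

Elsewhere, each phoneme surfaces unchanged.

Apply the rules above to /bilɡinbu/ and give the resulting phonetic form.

/b/ (word-initial) is unaffected → [b].
/i/ (between /b/ and /l/) fails the environment for rule 1, so it stays [i].
/l/ (between /i/ and /ɡ/): word-finally or immediately before a consonant, so rule 2 applies → [ɫ].
/ɡ/ (between /l/ and /i/) is unaffected → [ɡ].
/i/ — between /ɡ/ and /n/, before a nasal consonant — surfaces as [ĩ] (rule 1).
/n/ (between /i/ and /b/) is unaffected → [n].
/b/ (between /n/ and /u/) is unaffected → [b].
/u/ (word-final) is in the target of rule 1 but the environment (before a nasal consonant) is not met → [u].

[biɫɡĩnbu]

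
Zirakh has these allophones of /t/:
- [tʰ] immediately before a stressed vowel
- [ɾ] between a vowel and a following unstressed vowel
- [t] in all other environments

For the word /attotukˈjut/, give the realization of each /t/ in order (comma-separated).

Occurrence 1 (position 2): no conditioning environment matches → elsewhere allophone [t].
Occurrence 2 (position 3): no conditioning environment matches → elsewhere allophone [t].
Occurrence 3 (position 5): between a vowel and an unstressed vowel → [ɾ].
Occurrence 4 (position 10): no conditioning environment matches → elsewhere allophone [t].

[t], [t], [ɾ], [t]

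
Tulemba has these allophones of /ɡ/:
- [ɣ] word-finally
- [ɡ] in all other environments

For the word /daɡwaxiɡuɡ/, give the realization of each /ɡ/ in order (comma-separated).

Occurrence 1 (position 3): no conditioning environment matches → elsewhere allophone [ɡ].
Occurrence 2 (position 8): no conditioning environment matches → elsewhere allophone [ɡ].
Occurrence 3 (position 10): word-finally → [ɣ].

[ɡ], [ɡ], [ɣ]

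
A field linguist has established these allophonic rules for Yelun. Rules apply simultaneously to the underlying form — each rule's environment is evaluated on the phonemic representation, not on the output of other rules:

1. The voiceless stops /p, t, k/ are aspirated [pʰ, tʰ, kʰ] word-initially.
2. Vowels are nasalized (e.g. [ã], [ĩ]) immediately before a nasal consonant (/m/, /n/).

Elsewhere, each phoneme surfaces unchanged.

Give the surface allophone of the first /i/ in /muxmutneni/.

/i/ (word-final) is in the target of rule 2 but the environment (before a nasal consonant) is not met → [i].

[i]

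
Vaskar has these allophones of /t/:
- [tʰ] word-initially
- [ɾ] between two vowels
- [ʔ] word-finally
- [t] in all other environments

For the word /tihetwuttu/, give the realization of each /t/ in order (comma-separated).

Occurrence 1 (position 1): word-initially → [tʰ].
Occurrence 2 (position 5): no conditioning environment matches → elsewhere allophone [t].
Occurrence 3 (position 8): no conditioning environment matches → elsewhere allophone [t].
Occurrence 4 (position 9): no conditioning environment matches → elsewhere allophone [t].

[tʰ], [t], [t], [t]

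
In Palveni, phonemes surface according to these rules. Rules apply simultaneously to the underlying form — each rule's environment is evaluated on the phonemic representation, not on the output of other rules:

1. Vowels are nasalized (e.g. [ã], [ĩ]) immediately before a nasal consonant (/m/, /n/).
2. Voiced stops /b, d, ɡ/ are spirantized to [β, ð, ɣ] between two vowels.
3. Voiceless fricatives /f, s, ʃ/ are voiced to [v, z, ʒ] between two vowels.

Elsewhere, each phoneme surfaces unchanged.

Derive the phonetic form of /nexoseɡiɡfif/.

/n/ (word-initial): no rule targets it → [n].
/e/ (between /n/ and /x/): rule 1 targets it, but not before a nasal consonant → unchanged [e].
/x/ stays [x].
/o/ (between /x/ and /s/): rule 1 targets it, but not before a nasal consonant → unchanged [o].
/s/ (between /o/ and /e/) occurs between two vowels → [z] by rule 3.
/e/ — between /s/ and /ɡ/; rule 1 does not apply here → [e].
/ɡ/ — between /e/ and /i/, between two vowels — surfaces as [ɣ] (rule 2).
/i/ (between /ɡ/ and /ɡ/) fails the environment for rule 1, so it stays [i].
/ɡ/ (between /i/ and /f/) fails the environment for rule 2, so it stays [ɡ].
/f/ — between /ɡ/ and /i/; rule 3 does not apply here → [f].
/i/ (between /f/ and /f/): rule 1 targets it, but not before a nasal consonant → unchanged [i].
/f/ (word-final) fails the environment for rule 3, so it stays [f].

[nexozeɣiɡfif]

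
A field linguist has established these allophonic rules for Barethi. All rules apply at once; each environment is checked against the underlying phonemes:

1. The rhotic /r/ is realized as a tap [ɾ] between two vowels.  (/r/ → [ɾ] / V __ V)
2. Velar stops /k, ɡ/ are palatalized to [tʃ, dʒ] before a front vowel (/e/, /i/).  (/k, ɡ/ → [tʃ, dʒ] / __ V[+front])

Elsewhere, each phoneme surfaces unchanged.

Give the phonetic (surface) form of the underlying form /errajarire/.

/e/ — not in any rule's target class → [e].
/r/ (between /e/ and /r/): rule 1 targets it, but not between two vowels → unchanged [r].
/r/ (between /r/ and /a/) is in the target of rule 1 but the environment (between two vowels) is not met → [r].
/a/ — not in any rule's target class → [a].
/j/ — not in any rule's target class → [j].
/a/ (between /j/ and /r/) is unaffected → [a].
/r/ (between /a/ and /i/) occurs between two vowels → [ɾ] by rule 1.
/i/ (between /r/ and /r/): no rule targets it → [i].
Rule 1 applies to /r/ (between /i/ and /e/: between two vowels) → [ɾ].
/e/ (word-final) is unaffected → [e].

[errajaɾiɾe]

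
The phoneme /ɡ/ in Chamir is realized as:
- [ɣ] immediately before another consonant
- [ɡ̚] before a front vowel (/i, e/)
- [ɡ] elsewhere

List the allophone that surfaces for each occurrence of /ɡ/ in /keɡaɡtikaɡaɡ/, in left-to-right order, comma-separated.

Occurrence 1 (position 3): no conditioning environment matches → elsewhere allophone [ɡ].
Occurrence 2 (position 5): immediately before another consonant → [ɣ].
Occurrence 3 (position 10): no conditioning environment matches → elsewhere allophone [ɡ].
Occurrence 4 (position 12): no conditioning environment matches → elsewhere allophone [ɡ].

[ɡ], [ɣ], [ɡ], [ɡ]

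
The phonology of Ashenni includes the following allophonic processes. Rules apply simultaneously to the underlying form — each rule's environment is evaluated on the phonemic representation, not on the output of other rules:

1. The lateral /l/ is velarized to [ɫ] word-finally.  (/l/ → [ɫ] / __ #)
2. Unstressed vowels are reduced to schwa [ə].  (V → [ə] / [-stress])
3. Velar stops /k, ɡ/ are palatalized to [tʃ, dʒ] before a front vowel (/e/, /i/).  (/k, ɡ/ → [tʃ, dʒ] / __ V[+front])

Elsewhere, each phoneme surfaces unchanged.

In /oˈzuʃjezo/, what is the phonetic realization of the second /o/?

[ə]

/o/ (word-final): in an unstressed syllable, so rule 2 applies → [ə].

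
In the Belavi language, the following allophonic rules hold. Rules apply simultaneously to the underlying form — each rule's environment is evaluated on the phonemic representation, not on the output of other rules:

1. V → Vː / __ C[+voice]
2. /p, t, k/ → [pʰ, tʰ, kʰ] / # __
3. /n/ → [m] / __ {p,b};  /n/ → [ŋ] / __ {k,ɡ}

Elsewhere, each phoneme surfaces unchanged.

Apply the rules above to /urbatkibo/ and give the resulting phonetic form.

/u/ (word-initial): before a voiced consonant, so rule 1 applies → [uː].
/a/ (between /b/ and /t/) is in the target of rule 1 but the environment (before a voiced consonant) is not met → [a].
/t/ — between /a/ and /k/; rule 2 does not apply here → [t].
/k/ (between /t/ and /i/) fails the environment for rule 2, so it stays [k].
Rule 1 applies to /i/ (between /k/ and /b/: before a voiced consonant) → [iː].
/o/ (word-final) is in the target of rule 1 but the environment (before a voiced consonant) is not met → [o].

[uːrbatkiːbo]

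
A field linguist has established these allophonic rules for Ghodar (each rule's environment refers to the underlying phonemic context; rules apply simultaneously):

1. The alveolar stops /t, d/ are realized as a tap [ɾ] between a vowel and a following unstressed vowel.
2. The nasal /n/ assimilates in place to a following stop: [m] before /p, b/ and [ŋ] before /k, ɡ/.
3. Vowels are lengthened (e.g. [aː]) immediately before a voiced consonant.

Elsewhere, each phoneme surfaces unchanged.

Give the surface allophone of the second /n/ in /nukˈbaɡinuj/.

[n]

/n/ — between /i/ and /u/; rule 2 does not apply here → [n].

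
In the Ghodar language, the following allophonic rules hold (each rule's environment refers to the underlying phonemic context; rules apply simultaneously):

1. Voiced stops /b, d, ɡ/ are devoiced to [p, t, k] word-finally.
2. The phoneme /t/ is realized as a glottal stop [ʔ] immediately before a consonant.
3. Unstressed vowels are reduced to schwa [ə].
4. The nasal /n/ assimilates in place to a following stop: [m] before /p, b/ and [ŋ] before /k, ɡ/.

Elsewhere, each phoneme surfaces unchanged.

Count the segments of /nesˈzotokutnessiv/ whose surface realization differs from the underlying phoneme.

6

Segments that undergo a rule: /e/ → [ə] (rule 3); /o/ → [ə] (rule 3); /u/ → [ə] (rule 3); /t/ → [ʔ] (rule 2); /e/ → [ə] (rule 3); /i/ → [ə] (rule 3).
All other segments surface unchanged.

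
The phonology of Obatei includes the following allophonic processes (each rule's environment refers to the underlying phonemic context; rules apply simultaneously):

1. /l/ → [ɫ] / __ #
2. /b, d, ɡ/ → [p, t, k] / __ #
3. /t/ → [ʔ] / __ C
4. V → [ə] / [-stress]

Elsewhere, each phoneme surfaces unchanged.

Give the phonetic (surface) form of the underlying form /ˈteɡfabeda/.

/t/ (word-initial) fails the environment for rule 3, so it stays [t].
/e/ (between /t/ and /ɡ/) is in the target of rule 4 but the environment (in an unstressed syllable) is not met → [e].
/ɡ/ (between /e/ and /f/) is in the target of rule 2 but the environment (word-finally) is not met → [ɡ].
/f/ stays [f].
/a/ (between /f/ and /b/) occurs in an unstressed syllable → [ə] by rule 4.
/b/ — between /a/ and /e/; rule 2 does not apply here → [b].
/e/ meets the environment for rule 4 (in an unstressed syllable) → [ə].
/d/ (between /e/ and /a/): rule 2 targets it, but not word-finally → unchanged [d].
/a/ (word-final) occurs in an unstressed syllable → [ə] by rule 4.

[ˈteɡfəbədə]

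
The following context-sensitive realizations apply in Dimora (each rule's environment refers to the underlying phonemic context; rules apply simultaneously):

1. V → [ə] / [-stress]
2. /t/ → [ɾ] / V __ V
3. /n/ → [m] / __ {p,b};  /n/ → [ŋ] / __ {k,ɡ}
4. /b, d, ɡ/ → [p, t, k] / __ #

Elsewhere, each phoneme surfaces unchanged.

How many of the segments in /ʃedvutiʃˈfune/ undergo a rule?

5

Segments that undergo a rule: /e/ → [ə] (rule 1); /u/ → [ə] (rule 1); /t/ → [ɾ] (rule 2); /i/ → [ə] (rule 1); /e/ → [ə] (rule 1).
All other segments surface unchanged.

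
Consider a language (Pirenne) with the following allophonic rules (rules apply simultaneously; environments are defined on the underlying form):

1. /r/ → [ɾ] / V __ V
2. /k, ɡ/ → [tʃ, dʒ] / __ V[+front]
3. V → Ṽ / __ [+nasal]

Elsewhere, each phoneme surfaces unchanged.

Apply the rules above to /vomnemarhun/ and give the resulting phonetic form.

[võmnẽmarhũn]

/v/ — not in any rule's target class → [v].
/o/ (between /v/ and /m/): before a nasal consonant, so rule 3 applies → [õ].
/m/ — not in any rule's target class → [m].
/n/ — not in any rule's target class → [n].
/e/ (between /n/ and /m/) occurs before a nasal consonant → [ẽ] by rule 3.
/m/ (between /e/ and /a/) is unaffected → [m].
/a/ — between /m/ and /r/; rule 3 does not apply here → [a].
/r/ — between /a/ and /h/; rule 1 does not apply here → [r].
/h/ — not in any rule's target class → [h].
/u/ (between /h/ and /n/): before a nasal consonant, so rule 3 applies → [ũ].
/n/ stays [n].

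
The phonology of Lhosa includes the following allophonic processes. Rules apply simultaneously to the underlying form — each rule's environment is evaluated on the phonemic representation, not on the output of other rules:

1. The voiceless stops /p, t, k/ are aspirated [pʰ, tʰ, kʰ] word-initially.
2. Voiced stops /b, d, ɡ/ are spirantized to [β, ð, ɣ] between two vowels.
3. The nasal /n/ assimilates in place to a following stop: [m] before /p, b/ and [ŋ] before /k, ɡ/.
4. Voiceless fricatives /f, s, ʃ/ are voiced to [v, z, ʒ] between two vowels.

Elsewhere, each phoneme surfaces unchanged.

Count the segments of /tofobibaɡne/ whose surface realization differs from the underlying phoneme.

Segments that undergo a rule: /t/ → [tʰ] (rule 1); /f/ → [v] (rule 4); /b/ → [β] (rule 2); /b/ → [β] (rule 2).
All other segments surface unchanged.

4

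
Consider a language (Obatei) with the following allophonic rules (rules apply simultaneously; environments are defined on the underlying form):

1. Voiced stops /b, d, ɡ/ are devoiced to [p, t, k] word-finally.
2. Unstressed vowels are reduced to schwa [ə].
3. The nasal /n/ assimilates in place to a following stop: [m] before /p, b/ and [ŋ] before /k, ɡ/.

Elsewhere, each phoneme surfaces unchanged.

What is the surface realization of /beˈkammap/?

/b/ (word-initial) is in the target of rule 1 but the environment (word-finally) is not met → [b].
Rule 2 applies to /e/ (between /b/ and /k/: in an unstressed syllable) → [ə].
/k/ (between /e/ and /a/): no rule targets it → [k].
/a/ (between /k/ and /m/) fails the environment for rule 2, so it stays [a].
/m/ stays [m].
/m/ stays [m].
/a/ (between /m/ and /p/) occurs in an unstressed syllable → [ə] by rule 2.
/p/ stays [p].

[bəˈkamməp]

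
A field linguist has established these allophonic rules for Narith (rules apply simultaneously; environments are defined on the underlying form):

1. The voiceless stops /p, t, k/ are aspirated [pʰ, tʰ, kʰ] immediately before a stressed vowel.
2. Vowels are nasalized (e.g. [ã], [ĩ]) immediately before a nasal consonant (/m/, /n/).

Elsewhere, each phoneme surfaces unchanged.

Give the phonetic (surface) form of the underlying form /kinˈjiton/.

/k/ — word-initial; rule 1 does not apply here → [k].
/i/ — between /k/ and /n/, before a nasal consonant — surfaces as [ĩ] (rule 2).
/n/ (between /i/ and /j/): no rule targets it → [n].
/j/ stays [j].
/i/ (between /j/ and /t/): rule 2 targets it, but not before a nasal consonant → unchanged [i].
/t/ (between /i/ and /o/) is in the target of rule 1 but the environment (immediately before a stressed vowel) is not met → [t].
/o/ — between /t/ and /n/, before a nasal consonant — surfaces as [õ] (rule 2).
/n/ (word-final) is unaffected → [n].

[kĩnˈjitõn]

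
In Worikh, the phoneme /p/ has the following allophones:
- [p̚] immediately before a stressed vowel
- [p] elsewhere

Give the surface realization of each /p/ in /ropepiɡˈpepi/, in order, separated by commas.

[p], [p], [p̚], [p]

Occurrence 1 (position 3): no conditioning environment matches → elsewhere allophone [p].
Occurrence 2 (position 5): no conditioning environment matches → elsewhere allophone [p].
Occurrence 3 (position 8): immediately before a stressed vowel → [p̚].
Occurrence 4 (position 10): no conditioning environment matches → elsewhere allophone [p].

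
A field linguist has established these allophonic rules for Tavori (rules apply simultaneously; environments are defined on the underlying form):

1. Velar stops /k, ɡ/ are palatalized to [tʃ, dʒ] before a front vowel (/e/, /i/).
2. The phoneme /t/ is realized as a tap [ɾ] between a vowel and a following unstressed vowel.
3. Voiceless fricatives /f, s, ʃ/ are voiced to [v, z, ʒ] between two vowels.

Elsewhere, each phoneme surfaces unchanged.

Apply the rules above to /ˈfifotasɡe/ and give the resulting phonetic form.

[ˈfivoɾasdʒe]

/f/ (word-initial): rule 3 targets it, but not between two vowels → unchanged [f].
/f/ (between /i/ and /o/) occurs between two vowels → [v] by rule 3.
/t/ meets the environment for rule 2 (between a vowel and a following unstressed vowel) → [ɾ].
/s/ (between /a/ and /ɡ/): rule 3 targets it, but not between two vowels → unchanged [s].
/ɡ/ (between /s/ and /e/) occurs before a front vowel → [dʒ] by rule 1.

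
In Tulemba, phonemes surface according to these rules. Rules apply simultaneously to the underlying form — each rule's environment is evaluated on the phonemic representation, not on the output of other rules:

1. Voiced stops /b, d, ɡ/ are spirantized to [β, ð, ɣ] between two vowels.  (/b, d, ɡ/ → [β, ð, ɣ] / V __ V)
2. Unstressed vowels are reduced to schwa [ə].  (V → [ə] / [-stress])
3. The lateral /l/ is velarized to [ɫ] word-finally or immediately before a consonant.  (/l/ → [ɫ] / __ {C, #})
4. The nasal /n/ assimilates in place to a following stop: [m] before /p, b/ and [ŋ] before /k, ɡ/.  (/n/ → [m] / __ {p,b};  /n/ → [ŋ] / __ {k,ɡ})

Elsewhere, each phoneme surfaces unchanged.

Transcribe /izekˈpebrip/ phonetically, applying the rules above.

Rule 2 applies to /i/ (word-initial: in an unstressed syllable) → [ə].
/e/ meets the environment for rule 2 (in an unstressed syllable) → [ə].
/e/ (between /p/ and /b/) fails the environment for rule 2, so it stays [e].
/b/ (between /e/ and /r/) is in the target of rule 1 but the environment (between two vowels) is not met → [b].
/i/ meets the environment for rule 2 (in an unstressed syllable) → [ə].

[əzəkˈpebrəp]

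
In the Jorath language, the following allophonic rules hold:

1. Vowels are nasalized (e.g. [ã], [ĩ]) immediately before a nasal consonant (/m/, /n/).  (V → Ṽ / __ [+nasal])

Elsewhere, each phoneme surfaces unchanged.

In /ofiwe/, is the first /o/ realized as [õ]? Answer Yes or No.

No

/o/ — word-initial; rule 1 does not apply here → [o].
The actual realization is [o], not [õ].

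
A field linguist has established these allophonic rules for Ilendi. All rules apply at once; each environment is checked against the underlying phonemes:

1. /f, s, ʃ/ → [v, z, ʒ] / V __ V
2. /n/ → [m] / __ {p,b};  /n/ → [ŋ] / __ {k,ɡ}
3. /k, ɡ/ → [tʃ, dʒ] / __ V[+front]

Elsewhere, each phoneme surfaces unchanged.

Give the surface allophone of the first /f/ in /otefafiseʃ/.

[v]

Rule 1 applies to /f/ (between /e/ and /a/: between two vowels) → [v].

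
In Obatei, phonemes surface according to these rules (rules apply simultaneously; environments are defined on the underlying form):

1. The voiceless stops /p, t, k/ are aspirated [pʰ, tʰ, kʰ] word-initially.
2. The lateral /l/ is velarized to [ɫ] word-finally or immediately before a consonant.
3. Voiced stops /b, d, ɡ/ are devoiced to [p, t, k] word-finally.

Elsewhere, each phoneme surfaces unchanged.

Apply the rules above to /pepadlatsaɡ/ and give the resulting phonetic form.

[pʰepadlatsak]

/p/ (word-initial): word-initially, so rule 1 applies → [pʰ].
/e/ (between /p/ and /p/): no rule targets it → [e].
/p/ — between /e/ and /a/; rule 1 does not apply here → [p].
/a/ stays [a].
/d/ (between /a/ and /l/) is in the target of rule 3 but the environment (word-finally) is not met → [d].
/l/ — between /d/ and /a/; rule 2 does not apply here → [l].
/a/ (between /l/ and /t/): no rule targets it → [a].
/t/ (between /a/ and /s/) fails the environment for rule 1, so it stays [t].
/s/ (between /t/ and /a/): no rule targets it → [s].
/a/ (between /s/ and /ɡ/): no rule targets it → [a].
Rule 3 applies to /ɡ/ (word-final: word-finally) → [k].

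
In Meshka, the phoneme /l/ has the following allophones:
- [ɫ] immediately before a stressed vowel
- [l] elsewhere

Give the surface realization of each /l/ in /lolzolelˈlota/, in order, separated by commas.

Occurrence 1 (position 1): no conditioning environment matches → elsewhere allophone [l].
Occurrence 2 (position 3): no conditioning environment matches → elsewhere allophone [l].
Occurrence 3 (position 6): no conditioning environment matches → elsewhere allophone [l].
Occurrence 4 (position 8): no conditioning environment matches → elsewhere allophone [l].
Occurrence 5 (position 9): immediately before a stressed vowel → [ɫ].

[l], [l], [l], [l], [ɫ]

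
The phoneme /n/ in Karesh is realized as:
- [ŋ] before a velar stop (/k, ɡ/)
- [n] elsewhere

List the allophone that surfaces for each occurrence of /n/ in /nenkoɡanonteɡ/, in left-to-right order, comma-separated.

[n], [ŋ], [n], [n]

Occurrence 1 (position 1): no conditioning environment matches → elsewhere allophone [n].
Occurrence 2 (position 3): before a velar stop → [ŋ].
Occurrence 3 (position 8): no conditioning environment matches → elsewhere allophone [n].
Occurrence 4 (position 10): no conditioning environment matches → elsewhere allophone [n].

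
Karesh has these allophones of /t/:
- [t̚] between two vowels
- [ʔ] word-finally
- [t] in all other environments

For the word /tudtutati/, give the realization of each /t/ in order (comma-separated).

[t], [t], [t̚], [t̚]

Occurrence 1 (position 1): no conditioning environment matches → elsewhere allophone [t].
Occurrence 2 (position 4): no conditioning environment matches → elsewhere allophone [t].
Occurrence 3 (position 6): between two vowels → [t̚].
Occurrence 4 (position 8): between two vowels → [t̚].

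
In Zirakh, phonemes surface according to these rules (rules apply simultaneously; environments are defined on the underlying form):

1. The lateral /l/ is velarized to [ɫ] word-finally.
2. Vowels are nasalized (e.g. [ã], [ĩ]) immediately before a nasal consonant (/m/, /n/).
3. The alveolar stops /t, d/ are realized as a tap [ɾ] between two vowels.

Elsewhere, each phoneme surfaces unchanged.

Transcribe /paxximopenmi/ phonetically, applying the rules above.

[paxxĩmopẽnmi]

/p/ stays [p].
/a/ (between /p/ and /x/): rule 2 targets it, but not before a nasal consonant → unchanged [a].
/x/ (between /a/ and /x/): no rule targets it → [x].
/x/ (between /x/ and /i/): no rule targets it → [x].
Rule 2 applies to /i/ (between /x/ and /m/: before a nasal consonant) → [ĩ].
/m/ (between /i/ and /o/): no rule targets it → [m].
/o/ (between /m/ and /p/) fails the environment for rule 2, so it stays [o].
/p/ (between /o/ and /e/) is unaffected → [p].
/e/ meets the environment for rule 2 (before a nasal consonant) → [ẽ].
/n/ (between /e/ and /m/) is unaffected → [n].
/m/ — not in any rule's target class → [m].
/i/ (word-final) is in the target of rule 2 but the environment (before a nasal consonant) is not met → [i].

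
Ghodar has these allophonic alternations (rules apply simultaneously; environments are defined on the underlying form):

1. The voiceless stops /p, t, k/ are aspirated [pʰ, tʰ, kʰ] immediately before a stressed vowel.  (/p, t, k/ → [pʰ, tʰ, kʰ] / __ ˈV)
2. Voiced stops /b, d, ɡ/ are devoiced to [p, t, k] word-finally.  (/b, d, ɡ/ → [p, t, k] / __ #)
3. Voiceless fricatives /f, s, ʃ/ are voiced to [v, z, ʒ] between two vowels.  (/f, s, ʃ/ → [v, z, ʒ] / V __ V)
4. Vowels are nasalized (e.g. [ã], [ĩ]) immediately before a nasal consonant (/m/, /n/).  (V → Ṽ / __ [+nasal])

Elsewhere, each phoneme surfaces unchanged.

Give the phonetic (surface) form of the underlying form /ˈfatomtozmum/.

[ˈfatõmtozmũm]

/f/ (word-initial): rule 3 targets it, but not between two vowels → unchanged [f].
/a/ (between /f/ and /t/) fails the environment for rule 4, so it stays [a].
/t/ — between /a/ and /o/; rule 1 does not apply here → [t].
Rule 4 applies to /o/ (between /t/ and /m/: before a nasal consonant) → [õ].
/m/ (between /o/ and /t/) is unaffected → [m].
/t/ (between /m/ and /o/) fails the environment for rule 1, so it stays [t].
/o/ (between /t/ and /z/) is in the target of rule 4 but the environment (before a nasal consonant) is not met → [o].
/z/ stays [z].
/m/ (between /z/ and /u/) is unaffected → [m].
/u/ (between /m/ and /m/) occurs before a nasal consonant → [ũ] by rule 4.
/m/ — not in any rule's target class → [m].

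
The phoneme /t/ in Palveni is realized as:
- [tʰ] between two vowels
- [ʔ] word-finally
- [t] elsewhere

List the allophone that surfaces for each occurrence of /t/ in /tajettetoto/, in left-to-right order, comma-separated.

Occurrence 1 (position 1): no conditioning environment matches → elsewhere allophone [t].
Occurrence 2 (position 5): no conditioning environment matches → elsewhere allophone [t].
Occurrence 3 (position 6): no conditioning environment matches → elsewhere allophone [t].
Occurrence 4 (position 8): between two vowels → [tʰ].
Occurrence 5 (position 10): between two vowels → [tʰ].

[t], [t], [t], [tʰ], [tʰ]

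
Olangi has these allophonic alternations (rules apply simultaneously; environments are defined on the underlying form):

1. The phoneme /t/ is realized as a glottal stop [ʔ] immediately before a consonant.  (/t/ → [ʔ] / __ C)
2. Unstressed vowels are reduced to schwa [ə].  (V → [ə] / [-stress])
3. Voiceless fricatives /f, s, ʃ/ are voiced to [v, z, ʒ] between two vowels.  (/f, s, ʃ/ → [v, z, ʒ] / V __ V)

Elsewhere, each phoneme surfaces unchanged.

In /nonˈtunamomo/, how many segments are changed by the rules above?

Segments that undergo a rule: /o/ → [ə] (rule 2); /a/ → [ə] (rule 2); /o/ → [ə] (rule 2); /o/ → [ə] (rule 2).
All other segments surface unchanged.

4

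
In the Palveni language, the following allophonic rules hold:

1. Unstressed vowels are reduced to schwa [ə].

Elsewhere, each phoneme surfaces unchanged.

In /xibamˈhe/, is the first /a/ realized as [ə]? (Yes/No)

Yes

Rule 1 applies to /a/ (between /b/ and /m/: in an unstressed syllable) → [ə].
The actual realization is [ə], which matches [ə].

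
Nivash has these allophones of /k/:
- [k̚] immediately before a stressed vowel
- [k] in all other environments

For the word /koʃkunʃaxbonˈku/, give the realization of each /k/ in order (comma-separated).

[k], [k], [k̚]

Occurrence 1 (position 1): no conditioning environment matches → elsewhere allophone [k].
Occurrence 2 (position 4): no conditioning environment matches → elsewhere allophone [k].
Occurrence 3 (position 13): immediately before a stressed vowel → [k̚].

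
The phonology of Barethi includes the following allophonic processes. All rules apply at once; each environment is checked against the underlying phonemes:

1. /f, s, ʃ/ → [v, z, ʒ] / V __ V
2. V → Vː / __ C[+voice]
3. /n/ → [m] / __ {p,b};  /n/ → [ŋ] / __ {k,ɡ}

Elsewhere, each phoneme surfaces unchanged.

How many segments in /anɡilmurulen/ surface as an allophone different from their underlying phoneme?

Segments that undergo a rule: /a/ → [aː] (rule 2); /n/ → [ŋ] (rule 3); /i/ → [iː] (rule 2); /u/ → [uː] (rule 2); /u/ → [uː] (rule 2); /e/ → [eː] (rule 2).
All other segments surface unchanged.

6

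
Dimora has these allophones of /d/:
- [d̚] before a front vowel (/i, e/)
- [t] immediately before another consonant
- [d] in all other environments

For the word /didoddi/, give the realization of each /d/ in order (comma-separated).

Occurrence 1 (position 1): before a front vowel (/i, e/) → [d̚].
Occurrence 2 (position 3): no conditioning environment matches → elsewhere allophone [d].
Occurrence 3 (position 5): immediately before another consonant → [t].
Occurrence 4 (position 6): before a front vowel (/i, e/) → [d̚].

[d̚], [d], [t], [d̚]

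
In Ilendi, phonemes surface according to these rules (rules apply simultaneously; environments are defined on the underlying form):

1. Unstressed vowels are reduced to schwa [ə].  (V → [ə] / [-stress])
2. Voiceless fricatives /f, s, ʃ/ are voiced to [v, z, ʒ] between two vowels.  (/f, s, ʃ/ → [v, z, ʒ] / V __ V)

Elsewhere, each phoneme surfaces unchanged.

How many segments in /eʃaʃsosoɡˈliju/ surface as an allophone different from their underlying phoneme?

Segments that undergo a rule: /e/ → [ə] (rule 1); /ʃ/ → [ʒ] (rule 2); /a/ → [ə] (rule 1); /o/ → [ə] (rule 1); /s/ → [z] (rule 2); /o/ → [ə] (rule 1); /u/ → [ə] (rule 1).
All other segments surface unchanged.

7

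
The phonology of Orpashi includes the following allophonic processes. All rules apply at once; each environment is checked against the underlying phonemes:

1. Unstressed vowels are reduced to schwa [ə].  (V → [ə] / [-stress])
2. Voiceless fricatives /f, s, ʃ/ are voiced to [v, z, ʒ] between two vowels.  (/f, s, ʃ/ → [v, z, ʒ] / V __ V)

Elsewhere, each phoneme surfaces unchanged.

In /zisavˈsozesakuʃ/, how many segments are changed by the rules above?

Segments that undergo a rule: /i/ → [ə] (rule 1); /s/ → [z] (rule 2); /a/ → [ə] (rule 1); /e/ → [ə] (rule 1); /s/ → [z] (rule 2); /a/ → [ə] (rule 1); /u/ → [ə] (rule 1).
All other segments surface unchanged.

7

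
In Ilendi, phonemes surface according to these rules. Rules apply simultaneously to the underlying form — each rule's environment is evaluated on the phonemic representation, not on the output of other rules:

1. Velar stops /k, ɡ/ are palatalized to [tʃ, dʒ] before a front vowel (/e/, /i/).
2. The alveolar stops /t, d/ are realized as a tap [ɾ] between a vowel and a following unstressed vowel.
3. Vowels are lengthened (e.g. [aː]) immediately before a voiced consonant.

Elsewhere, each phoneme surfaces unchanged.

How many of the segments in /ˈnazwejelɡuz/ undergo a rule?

Segments that undergo a rule: /a/ → [aː] (rule 3); /e/ → [eː] (rule 3); /e/ → [eː] (rule 3); /u/ → [uː] (rule 3).
All other segments surface unchanged.

4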